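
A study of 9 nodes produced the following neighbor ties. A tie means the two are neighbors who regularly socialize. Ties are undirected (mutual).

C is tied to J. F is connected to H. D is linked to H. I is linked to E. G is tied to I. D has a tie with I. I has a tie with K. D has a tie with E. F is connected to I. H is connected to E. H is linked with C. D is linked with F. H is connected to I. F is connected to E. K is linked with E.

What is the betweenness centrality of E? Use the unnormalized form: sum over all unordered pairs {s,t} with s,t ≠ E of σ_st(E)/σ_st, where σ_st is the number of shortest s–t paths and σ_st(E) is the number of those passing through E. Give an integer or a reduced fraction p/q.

5/2

Pairs whose geodesics pass through E — J–K: 1/2; C–K: 1/2; F–K: 1/2; D–K: 1/2; K–H: 1/2.
All other pairs contribute 0.
Summing the contributions gives betweenness(E) = 5/2.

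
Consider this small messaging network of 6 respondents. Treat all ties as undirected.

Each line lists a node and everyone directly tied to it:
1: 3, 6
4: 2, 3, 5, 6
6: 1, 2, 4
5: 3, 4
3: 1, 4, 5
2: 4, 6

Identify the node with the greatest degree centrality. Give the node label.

4

Degrees — 1:2, 2:2, 3:3, 4:4, 5:2, 6:3.
The maximum is 4, attained only by 4.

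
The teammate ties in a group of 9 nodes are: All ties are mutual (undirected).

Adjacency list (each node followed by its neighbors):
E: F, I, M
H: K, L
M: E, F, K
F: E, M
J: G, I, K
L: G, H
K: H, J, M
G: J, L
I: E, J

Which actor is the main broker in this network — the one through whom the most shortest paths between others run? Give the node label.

Unnormalized betweenness of each node: E:3, F:0, G:5/2, H:7/2, I:7/2, J:17/2, K:21/2, L:1, M:13/2.
K has the largest value, 21/2, making it the main broker — the node through which the most shortest paths run.

K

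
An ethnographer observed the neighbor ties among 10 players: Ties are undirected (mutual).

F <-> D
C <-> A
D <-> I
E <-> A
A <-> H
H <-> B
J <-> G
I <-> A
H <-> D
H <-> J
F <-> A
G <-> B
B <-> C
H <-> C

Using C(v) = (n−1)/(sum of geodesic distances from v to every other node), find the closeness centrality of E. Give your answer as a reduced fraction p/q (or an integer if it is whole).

Distances from E: A:1, B:3, C:2, D:3, F:2, G:4, H:2, I:2, J:3. Sum = 22.
n = 10, so closeness = 9/22.

9/22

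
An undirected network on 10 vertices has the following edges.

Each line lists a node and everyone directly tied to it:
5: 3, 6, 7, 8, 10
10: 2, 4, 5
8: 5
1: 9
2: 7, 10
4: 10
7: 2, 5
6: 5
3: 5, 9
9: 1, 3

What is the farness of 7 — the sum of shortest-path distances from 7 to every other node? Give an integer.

20

Distances from 7: 1:4, 2:1, 3:2, 4:3, 5:1, 6:2, 8:2, 9:3, 10:2.
Sum = 4 + 1 + 2 + 3 + 1 + 2 + 2 + 3 + 2 = 20.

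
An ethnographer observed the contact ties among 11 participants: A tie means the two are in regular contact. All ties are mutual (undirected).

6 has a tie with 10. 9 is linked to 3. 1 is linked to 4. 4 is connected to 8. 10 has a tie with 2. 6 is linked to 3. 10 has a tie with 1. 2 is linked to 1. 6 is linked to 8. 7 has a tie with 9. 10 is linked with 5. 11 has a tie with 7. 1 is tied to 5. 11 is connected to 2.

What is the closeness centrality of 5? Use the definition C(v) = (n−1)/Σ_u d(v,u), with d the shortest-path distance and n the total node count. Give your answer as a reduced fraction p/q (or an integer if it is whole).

2/5

Distances from 5: 1:1, 2:2, 3:3, 4:2, 6:2, 7:4, 8:3, 9:4, 10:1, 11:3. Sum = 25.
n = 11, so closeness = 10/25 = 2/5.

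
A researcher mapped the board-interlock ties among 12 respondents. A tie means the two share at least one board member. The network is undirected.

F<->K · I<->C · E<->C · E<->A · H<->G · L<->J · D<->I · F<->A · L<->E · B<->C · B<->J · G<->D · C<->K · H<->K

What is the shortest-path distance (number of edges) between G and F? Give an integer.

3

One shortest route is G – H – K – F, which uses 3 edges, and at distance 2 from G we only reach {I, K}, which does not include F. So d(G,F) = 3.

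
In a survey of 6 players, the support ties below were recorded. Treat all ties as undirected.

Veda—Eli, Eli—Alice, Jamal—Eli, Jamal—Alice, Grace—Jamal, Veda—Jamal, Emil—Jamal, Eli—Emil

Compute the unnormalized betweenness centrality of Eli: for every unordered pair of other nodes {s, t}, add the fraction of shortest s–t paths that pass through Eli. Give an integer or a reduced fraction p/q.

Pairs whose geodesics pass through Eli — Alice–Emil: 1/2; Alice–Veda: 1/2; Emil–Veda: 1/2.
All other pairs contribute 0.
Summing the contributions gives betweenness(Eli) = 3/2.

3/2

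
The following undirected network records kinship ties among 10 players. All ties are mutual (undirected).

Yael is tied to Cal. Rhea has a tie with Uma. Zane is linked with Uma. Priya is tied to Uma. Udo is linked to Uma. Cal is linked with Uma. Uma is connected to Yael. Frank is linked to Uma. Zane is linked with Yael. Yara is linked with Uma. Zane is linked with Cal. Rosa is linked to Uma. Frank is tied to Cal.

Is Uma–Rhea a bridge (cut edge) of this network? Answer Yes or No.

Without the Uma–Rhea edge there is no alternate route between Uma and Rhea, so the network disconnects. It is a bridge.

Yes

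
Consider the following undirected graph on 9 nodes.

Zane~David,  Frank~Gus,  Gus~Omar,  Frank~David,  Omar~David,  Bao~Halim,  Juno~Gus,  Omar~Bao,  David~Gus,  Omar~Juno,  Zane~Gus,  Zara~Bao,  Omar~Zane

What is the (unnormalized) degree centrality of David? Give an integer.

4

David is directly tied to Frank, Gus, Omar, and Zane. That is 4 neighbors, so the degree of David is 4.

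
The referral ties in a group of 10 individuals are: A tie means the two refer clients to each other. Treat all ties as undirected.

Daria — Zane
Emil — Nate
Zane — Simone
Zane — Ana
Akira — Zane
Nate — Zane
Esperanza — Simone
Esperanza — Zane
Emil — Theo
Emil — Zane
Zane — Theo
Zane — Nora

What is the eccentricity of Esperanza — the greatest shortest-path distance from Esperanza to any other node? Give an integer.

Distances from Esperanza: Akira:2, Ana:2, Daria:2, Emil:2, Nate:2, Nora:2, Simone:1, Theo:2, Zane:1.
The largest is 2 (to Ana, Daria, Theo, Nate, Akira, Nora, and Emil), so the eccentricity of Esperanza is 2.

2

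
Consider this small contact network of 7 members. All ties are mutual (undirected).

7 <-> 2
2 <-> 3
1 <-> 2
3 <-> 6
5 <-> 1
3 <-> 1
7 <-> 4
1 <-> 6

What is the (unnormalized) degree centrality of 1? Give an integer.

4

1 is directly tied to 2, 3, 5, and 6. That is 4 neighbors, so the degree of 1 is 4.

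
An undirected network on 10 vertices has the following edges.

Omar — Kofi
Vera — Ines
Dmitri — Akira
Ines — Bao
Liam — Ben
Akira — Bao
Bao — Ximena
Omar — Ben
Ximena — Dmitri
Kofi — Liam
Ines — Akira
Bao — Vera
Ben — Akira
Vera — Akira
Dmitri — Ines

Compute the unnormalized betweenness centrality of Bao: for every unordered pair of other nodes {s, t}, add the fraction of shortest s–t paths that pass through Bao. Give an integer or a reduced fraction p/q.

4

Pairs whose geodesics pass through Bao — Liam–Ximena: 1/2; Ben–Ximena: 1/2; Omar–Ximena: 1/2; Kofi–Ximena: 2/4; Akira–Ximena: 1/2; Ines–Ximena: 1/2; Vera–Ximena: 1.
All other pairs contribute 0.
Summing the contributions gives betweenness(Bao) = 4.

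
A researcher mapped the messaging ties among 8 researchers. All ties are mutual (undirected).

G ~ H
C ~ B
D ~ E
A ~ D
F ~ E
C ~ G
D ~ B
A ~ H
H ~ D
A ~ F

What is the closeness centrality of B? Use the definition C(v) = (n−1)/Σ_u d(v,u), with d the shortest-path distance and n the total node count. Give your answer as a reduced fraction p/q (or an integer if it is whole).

7/13

Distances from B: A:2, C:1, D:1, E:2, F:3, G:2, H:2. Sum = 13.
n = 8, so closeness = 7/13.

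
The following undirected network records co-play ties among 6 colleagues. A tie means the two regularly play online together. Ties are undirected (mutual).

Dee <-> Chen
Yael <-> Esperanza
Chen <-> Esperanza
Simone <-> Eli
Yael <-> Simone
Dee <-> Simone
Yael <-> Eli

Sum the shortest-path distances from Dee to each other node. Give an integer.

8

Distances from Dee: Chen:1, Eli:2, Esperanza:2, Simone:1, Yael:2.
Sum = 1 + 2 + 2 + 1 + 2 = 8.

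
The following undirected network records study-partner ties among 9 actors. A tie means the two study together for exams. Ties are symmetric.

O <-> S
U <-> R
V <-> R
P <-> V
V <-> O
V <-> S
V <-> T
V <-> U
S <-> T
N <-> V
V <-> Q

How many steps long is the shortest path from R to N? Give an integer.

One shortest route is R – V – N, which uses 2 edges, and R and N are not directly tied, so nothing shorter exists. So d(R,N) = 2.

2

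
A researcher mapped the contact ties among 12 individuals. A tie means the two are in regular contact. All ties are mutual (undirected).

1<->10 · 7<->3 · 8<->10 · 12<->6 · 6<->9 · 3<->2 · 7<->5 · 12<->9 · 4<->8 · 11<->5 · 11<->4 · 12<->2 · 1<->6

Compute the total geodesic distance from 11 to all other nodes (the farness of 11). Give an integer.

Distances from 11: 1:4, 2:4, 3:3, 4:1, 5:1, 6:5, 7:2, 8:2, 9:6, 10:3, 12:5.
Sum = 4 + 4 + 3 + 1 + 1 + 5 + 2 + 2 + 6 + 3 + 5 = 36.

36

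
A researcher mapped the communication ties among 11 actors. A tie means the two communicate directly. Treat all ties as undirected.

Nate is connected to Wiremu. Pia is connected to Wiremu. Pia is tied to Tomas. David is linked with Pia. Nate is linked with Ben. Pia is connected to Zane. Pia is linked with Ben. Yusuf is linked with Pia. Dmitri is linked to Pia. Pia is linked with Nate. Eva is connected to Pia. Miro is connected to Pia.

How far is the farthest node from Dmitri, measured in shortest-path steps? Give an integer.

2

Distances from Dmitri: Ben:2, David:2, Eva:2, Miro:2, Nate:2, Pia:1, Tomas:2, Wiremu:2, Yusuf:2, Zane:2.
The largest is 2 (to Eva, Nate, Miro, Ben, David, Tomas, Yusuf, Wiremu, and Zane), so the eccentricity of Dmitri is 2.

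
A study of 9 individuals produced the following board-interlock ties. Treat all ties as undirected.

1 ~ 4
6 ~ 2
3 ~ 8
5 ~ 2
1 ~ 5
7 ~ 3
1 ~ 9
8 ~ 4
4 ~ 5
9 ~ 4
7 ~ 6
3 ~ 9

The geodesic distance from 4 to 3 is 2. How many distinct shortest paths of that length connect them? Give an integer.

2

The shortest distance is 2. The length-2 paths are: 4–9–3; 4–8–3.
That gives 2 distinct shortest paths.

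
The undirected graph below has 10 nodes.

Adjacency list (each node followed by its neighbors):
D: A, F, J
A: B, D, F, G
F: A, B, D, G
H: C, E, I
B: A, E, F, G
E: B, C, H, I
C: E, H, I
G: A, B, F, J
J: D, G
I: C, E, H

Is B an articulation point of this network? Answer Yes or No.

Removing B leaves {A, D, F, G, and J} with no path to {C, E, H, and I}, so the network splits into 2 components. B is a cut vertex.

Yes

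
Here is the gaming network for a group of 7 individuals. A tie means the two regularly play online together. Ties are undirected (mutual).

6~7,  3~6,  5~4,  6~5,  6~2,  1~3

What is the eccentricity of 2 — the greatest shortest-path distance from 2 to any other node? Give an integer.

3

Distances from 2: 1:3, 3:2, 4:3, 5:2, 6:1, 7:2.
The largest is 3 (to 1 and 4), so the eccentricity of 2 is 3.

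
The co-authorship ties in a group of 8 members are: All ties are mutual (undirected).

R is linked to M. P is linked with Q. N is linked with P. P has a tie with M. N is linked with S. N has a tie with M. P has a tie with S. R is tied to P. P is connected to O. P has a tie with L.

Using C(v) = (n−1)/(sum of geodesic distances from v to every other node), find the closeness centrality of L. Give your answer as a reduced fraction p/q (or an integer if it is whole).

Distances from L: M:2, N:2, O:2, P:1, Q:2, R:2, S:2. Sum = 13.
n = 8, so closeness = 7/13.

7/13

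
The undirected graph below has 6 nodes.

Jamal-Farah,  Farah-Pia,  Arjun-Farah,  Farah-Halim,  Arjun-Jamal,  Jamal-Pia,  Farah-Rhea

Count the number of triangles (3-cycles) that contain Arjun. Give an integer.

Arjun's neighbors: Farah and Jamal.
Neighbor pairs that are themselves tied: Arjun–Farah–Jamal. Each forms one triangle with Arjun, for 1 in total.

1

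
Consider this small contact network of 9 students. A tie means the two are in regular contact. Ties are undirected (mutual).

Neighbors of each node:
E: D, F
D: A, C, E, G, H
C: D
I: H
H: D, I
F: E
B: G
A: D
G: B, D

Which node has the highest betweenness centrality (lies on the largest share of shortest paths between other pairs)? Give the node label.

D

Unnormalized betweenness of each node: A:0, B:0, C:0, D:25, E:7, F:0, G:7, H:7, I:0.
D has the largest value, 25, making it the main broker — the node through which the most shortest paths run.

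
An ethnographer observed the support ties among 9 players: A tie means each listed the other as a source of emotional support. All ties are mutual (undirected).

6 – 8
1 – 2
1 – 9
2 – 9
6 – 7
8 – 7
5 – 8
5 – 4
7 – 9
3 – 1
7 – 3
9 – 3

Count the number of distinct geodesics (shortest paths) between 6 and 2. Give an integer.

The shortest distance is 3, and the only length-3 path is 6–7–9–2. So there is exactly 1 shortest path.

1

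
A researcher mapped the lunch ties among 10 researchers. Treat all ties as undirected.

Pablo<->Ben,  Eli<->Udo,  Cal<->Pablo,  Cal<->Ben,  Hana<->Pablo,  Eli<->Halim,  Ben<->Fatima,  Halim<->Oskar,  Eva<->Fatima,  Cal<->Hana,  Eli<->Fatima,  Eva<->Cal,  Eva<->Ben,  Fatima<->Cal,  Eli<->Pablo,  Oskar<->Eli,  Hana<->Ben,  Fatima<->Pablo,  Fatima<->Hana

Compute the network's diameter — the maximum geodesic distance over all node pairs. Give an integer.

3

Eccentricity of each node (its greatest distance to any other): Ben:3, Cal:3, Eli:2, Eva:3, Fatima:2, Halim:3, Hana:3, Oskar:3, Pablo:2, Udo:3.
The maximum eccentricity is 3, realized for instance by the pair Ben–Udo via Ben – Fatima – Eli – Udo. So the diameter is 3.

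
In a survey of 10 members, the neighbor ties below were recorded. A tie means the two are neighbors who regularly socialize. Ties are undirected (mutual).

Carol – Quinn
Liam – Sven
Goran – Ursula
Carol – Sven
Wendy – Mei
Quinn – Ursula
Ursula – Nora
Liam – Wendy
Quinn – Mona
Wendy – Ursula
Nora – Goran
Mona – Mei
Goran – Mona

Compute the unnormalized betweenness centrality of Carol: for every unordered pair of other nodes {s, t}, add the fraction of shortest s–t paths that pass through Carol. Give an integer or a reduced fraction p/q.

25/6

Pairs whose geodesics pass through Carol — Goran–Sven: 2/3; Nora–Sven: 1/2; Ursula–Sven: 1/2; Quinn–Sven: 1; Quinn–Liam: 1/2; Sven–Mona: 1.
All other pairs contribute 0.
Summing the contributions gives betweenness(Carol) = 25/6.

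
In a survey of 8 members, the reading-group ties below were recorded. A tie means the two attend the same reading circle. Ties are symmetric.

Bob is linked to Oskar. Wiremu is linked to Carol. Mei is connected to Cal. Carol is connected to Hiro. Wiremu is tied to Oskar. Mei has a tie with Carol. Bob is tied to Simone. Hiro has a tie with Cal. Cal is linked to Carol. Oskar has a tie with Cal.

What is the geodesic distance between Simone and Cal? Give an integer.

One shortest route is Simone – Bob – Oskar – Cal, which uses 3 edges, and at distance 2 from Simone we only reach {Oskar}, which does not include Cal. So d(Simone,Cal) = 3.

3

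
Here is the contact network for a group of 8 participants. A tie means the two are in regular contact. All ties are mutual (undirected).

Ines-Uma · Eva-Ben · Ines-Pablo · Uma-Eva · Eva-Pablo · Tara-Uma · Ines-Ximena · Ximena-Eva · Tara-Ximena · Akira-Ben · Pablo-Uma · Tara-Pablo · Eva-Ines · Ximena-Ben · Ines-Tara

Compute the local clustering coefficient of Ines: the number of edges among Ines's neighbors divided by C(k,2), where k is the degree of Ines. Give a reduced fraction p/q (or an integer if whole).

7/10

Ines's neighbors: Eva, Pablo, Tara, Uma, and Ximena (k = 5).
Possible neighbor pairs: C(5,2) = 10. Edges among them: Eva–Pablo, Eva–Uma, Eva–Ximena, Pablo–Tara, Pablo–Uma, Tara–Uma, Tara–Ximena → e = 7.
Clustering(Ines) = 7/10.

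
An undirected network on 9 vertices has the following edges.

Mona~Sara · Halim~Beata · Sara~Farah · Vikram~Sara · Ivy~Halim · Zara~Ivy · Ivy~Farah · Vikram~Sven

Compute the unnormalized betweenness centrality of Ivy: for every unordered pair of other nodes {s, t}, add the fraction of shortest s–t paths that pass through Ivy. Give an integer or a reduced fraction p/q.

17

Pairs whose geodesics pass through Ivy — Sara–Halim: 1; Sara–Beata: 1; Sara–Zara: 1; Halim–Mona: 1; Halim–Vikram: 1; Halim–Sven: 1; Halim–Farah: 1; Halim–Zara: 1; Mona–Beata: 1; Mona–Zara: 1; Vikram–Beata: 1; Vikram–Zara: 1; Sven–Beata: 1; Sven–Zara: 1 … (+3 more pairs).
All other pairs contribute 0.
Summing the contributions gives betweenness(Ivy) = 17.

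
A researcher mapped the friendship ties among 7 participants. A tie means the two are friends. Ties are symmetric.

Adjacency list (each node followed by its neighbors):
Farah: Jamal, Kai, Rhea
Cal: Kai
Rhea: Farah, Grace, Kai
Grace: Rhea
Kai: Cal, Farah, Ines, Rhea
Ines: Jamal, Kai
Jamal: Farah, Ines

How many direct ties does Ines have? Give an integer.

Ines is directly tied to Jamal and Kai. That is 2 neighbors, so the degree of Ines is 2.

2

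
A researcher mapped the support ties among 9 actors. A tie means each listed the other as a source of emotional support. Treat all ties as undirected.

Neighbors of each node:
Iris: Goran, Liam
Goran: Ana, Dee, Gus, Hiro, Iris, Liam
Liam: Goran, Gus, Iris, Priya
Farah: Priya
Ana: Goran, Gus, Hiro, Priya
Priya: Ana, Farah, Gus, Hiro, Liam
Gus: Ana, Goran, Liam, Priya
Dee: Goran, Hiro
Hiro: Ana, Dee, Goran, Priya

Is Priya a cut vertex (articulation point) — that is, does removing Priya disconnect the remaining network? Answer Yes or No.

Removing Priya leaves {Ana, Dee, Goran, Gus, Hiro, Iris, and Liam} with no path to {Farah}, so the network splits into 2 components. Priya is a cut vertex.

Yes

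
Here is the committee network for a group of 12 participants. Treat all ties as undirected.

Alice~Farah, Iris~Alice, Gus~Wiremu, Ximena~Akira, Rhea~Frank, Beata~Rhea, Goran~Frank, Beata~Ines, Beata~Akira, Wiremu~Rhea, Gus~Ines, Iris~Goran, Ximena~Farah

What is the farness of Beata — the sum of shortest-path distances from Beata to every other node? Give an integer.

Distances from Beata: Akira:1, Alice:4, Farah:3, Frank:2, Goran:3, Gus:2, Ines:1, Iris:4, Rhea:1, Wiremu:2, Ximena:2.
Sum = 1 + 4 + 3 + 2 + 3 + 2 + 1 + 4 + 1 + 2 + 2 = 25.

25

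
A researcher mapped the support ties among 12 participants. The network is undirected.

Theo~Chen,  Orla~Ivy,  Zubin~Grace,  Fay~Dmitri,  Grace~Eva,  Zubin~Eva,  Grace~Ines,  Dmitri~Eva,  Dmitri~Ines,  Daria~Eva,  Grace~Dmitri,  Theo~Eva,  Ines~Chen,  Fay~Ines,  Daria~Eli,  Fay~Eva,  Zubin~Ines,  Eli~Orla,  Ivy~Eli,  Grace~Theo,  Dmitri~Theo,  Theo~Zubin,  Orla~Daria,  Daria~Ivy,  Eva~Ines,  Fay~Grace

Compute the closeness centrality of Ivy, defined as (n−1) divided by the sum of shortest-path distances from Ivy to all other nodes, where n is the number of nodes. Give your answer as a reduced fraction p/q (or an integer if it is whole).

Distances from Ivy: Chen:4, Daria:1, Dmitri:3, Eli:1, Eva:2, Fay:3, Grace:3, Ines:3, Orla:1, Theo:3, Zubin:3. Sum = 27.
n = 12, so closeness = 11/27.

11/27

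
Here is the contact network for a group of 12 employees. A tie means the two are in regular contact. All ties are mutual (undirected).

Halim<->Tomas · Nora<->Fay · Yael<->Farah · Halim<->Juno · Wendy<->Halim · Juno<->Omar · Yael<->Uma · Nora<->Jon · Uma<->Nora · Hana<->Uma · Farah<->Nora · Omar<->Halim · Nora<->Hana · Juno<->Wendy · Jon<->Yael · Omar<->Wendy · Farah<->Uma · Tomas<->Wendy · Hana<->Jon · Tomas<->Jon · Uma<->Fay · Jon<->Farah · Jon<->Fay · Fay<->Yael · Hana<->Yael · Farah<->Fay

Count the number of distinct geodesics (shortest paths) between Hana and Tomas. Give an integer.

1

The shortest distance is 2, and the only length-2 path is Hana–Jon–Tomas. So there is exactly 1 shortest path.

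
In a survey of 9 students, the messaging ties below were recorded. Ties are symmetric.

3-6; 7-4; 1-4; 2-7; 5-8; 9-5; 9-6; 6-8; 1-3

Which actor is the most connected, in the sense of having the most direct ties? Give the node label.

6

Degrees — 1:2, 2:1, 3:2, 4:2, 5:2, 6:3, 7:2, 8:2, 9:2.
The maximum is 3, attained only by 6.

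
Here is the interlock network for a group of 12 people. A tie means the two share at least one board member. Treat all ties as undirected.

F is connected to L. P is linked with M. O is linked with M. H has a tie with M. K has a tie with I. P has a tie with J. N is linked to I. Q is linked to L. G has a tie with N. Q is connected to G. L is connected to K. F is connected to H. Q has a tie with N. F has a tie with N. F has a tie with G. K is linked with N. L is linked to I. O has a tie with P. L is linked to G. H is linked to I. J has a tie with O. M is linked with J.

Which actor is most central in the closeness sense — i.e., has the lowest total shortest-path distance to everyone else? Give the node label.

Farness (sum of distances to all others) for each node — F:21, G:25, H:20, I:21, J:32, K:26, L:24, M:24, N:24, O:32, P:32, Q:31.
The smallest farness is 20, for H, so H has the highest closeness.

H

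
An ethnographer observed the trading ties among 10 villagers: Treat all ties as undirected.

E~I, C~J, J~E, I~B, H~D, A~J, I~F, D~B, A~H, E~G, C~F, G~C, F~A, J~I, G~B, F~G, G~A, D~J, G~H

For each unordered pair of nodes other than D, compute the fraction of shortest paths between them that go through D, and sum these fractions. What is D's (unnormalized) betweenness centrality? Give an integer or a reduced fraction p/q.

Pairs whose geodesics pass through D — J–H: 1/2; J–B: 1/2; I–H: 2/7; H–B: 1/2.
All other pairs contribute 0.
Summing the contributions gives betweenness(D) = 25/14.

25/14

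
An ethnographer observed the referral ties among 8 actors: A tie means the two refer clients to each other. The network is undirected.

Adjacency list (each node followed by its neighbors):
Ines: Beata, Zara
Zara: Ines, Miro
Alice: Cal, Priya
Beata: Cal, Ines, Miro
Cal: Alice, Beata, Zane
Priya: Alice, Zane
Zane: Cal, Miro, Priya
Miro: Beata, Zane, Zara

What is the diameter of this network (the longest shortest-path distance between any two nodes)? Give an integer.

4

Eccentricity of each node (its greatest distance to any other): Alice:4, Beata:3, Cal:3, Ines:4, Miro:3, Priya:4, Zane:3, Zara:4.
The maximum eccentricity is 4, realized for instance by the pair Priya–Ines via Priya – Zane – Cal – Beata – Ines. So the diameter is 4.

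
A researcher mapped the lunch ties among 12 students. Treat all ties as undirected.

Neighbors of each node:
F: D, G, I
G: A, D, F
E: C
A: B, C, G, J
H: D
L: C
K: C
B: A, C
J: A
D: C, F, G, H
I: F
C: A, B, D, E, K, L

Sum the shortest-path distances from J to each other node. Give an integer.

Distances from J: A:1, B:2, C:2, D:3, E:3, F:3, G:2, H:4, I:4, K:3, L:3.
Sum = 1 + 2 + 2 + 3 + 3 + 3 + 2 + 4 + 4 + 3 + 3 = 30.

30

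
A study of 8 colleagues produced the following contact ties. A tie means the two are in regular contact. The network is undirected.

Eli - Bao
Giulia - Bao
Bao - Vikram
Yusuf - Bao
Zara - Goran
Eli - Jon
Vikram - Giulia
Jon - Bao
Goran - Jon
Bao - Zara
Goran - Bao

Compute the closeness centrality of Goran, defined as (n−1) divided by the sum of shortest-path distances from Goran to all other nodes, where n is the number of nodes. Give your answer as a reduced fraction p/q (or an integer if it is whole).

Distances from Goran: Bao:1, Eli:2, Giulia:2, Jon:1, Vikram:2, Yusuf:2, Zara:1. Sum = 11.
n = 8, so closeness = 7/11.

7/11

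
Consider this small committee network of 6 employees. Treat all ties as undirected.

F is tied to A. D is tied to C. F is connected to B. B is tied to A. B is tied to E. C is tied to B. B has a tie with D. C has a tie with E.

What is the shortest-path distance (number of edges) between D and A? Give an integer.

2

One shortest route is D – B – A, which uses 2 edges, and D and A are not directly tied, so nothing shorter exists. So d(D,A) = 2.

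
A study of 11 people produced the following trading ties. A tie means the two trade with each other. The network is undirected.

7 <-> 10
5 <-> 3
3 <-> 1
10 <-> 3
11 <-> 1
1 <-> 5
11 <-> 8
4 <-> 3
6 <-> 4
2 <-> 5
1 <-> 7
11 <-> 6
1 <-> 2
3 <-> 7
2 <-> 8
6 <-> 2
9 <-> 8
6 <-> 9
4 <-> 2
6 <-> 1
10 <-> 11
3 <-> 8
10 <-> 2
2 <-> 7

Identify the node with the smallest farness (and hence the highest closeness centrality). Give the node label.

2

Farness (sum of distances to all others) for each node — 1:14, 2:13, 3:14, 4:17, 5:18, 6:15, 7:17, 8:16, 9:21, 10:17, 11:16.
The smallest farness is 13, for 2, so 2 has the highest closeness.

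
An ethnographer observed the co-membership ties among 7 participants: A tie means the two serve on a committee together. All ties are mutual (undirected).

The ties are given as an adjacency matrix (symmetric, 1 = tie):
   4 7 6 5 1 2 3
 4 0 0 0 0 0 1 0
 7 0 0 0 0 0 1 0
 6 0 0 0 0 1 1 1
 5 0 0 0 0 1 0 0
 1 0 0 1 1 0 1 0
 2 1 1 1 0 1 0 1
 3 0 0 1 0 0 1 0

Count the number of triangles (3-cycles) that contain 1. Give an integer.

1's neighbors: 2, 5, and 6.
Neighbor pairs that are themselves tied: 1–2–6. Each forms one triangle with 1, for 1 in total.

1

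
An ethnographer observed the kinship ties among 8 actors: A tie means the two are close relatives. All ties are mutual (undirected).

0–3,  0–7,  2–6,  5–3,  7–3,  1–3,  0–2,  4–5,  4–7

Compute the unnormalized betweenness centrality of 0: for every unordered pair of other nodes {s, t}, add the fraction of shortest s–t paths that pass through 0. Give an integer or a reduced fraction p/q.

10

Pairs whose geodesics pass through 0 — 1–2: 1; 1–6: 1; 3–2: 1; 3–6: 1; 2–7: 1; 2–5: 1; 2–4: 1; 6–7: 1; 6–5: 1; 6–4: 1.
All other pairs contribute 0.
Summing the contributions gives betweenness(0) = 10.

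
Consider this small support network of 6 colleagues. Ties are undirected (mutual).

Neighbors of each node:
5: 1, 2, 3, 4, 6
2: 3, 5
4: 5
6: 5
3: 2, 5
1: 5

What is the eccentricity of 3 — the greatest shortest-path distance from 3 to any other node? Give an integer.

Distances from 3: 1:2, 2:1, 4:2, 5:1, 6:2.
The largest is 2 (to 4, 1, and 6), so the eccentricity of 3 is 2.

2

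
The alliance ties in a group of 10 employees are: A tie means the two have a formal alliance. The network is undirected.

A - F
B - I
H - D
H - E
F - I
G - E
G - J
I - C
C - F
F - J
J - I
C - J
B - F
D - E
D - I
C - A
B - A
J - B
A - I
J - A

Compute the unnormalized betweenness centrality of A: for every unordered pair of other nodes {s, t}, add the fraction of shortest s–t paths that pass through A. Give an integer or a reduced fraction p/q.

1/4

Pairs whose geodesics pass through A — B–C: 1/4.
All other pairs contribute 0.
Summing the contributions gives betweenness(A) = 1/4.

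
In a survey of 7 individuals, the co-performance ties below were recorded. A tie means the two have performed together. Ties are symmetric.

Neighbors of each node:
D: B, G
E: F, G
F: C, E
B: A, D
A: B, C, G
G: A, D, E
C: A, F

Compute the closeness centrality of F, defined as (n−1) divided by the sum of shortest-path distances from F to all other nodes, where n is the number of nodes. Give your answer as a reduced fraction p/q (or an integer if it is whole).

1/2

Distances from F: A:2, B:3, C:1, D:3, E:1, G:2. Sum = 12.
n = 7, so closeness = 6/12 = 1/2.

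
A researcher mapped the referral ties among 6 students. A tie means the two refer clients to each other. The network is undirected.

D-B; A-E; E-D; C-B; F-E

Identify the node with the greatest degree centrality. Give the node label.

Degrees — A:1, B:2, C:1, D:2, E:3, F:1.
The maximum is 3, attained only by E.

E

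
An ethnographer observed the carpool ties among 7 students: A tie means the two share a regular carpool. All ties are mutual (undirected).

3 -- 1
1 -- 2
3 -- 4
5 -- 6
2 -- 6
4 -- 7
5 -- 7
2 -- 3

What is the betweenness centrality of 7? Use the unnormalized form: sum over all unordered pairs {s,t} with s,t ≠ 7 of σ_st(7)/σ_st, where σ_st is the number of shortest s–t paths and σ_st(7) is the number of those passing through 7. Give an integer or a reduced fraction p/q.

Pairs whose geodesics pass through 7 — 6–4: 1/2; 5–4: 1; 5–3: 1/2.
All other pairs contribute 0.
Summing the contributions gives betweenness(7) = 2.

2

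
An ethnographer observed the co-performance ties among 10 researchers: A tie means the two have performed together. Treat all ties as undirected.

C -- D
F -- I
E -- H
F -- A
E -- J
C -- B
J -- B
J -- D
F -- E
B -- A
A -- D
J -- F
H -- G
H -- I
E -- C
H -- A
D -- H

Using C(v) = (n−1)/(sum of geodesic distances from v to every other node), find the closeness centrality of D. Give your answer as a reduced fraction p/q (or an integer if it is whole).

9/14

Distances from D: A:1, B:2, C:1, E:2, F:2, G:2, H:1, I:2, J:1. Sum = 14.
n = 10, so closeness = 9/14.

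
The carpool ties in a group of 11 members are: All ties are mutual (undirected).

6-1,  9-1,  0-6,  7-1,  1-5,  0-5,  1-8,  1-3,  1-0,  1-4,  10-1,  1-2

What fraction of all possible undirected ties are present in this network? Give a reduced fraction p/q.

There are 12 edges and 11 nodes, so the maximum possible is C(11,2) = 55.
Density = 12/55.

12/55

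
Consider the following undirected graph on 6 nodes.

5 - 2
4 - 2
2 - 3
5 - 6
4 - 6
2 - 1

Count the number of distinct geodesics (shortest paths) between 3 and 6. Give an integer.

2

The shortest distance is 3. The length-3 paths are: 3–2–4–6; 3–2–5–6.
That gives 2 distinct shortest paths.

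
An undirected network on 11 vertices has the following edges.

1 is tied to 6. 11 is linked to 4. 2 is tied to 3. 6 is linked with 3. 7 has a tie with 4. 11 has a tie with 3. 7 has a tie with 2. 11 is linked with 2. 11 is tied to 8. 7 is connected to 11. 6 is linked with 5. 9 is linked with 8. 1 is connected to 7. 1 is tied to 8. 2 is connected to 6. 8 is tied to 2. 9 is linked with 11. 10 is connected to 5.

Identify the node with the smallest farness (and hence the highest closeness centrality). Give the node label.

Farness (sum of distances to all others) for each node — 1:18, 2:16, 3:18, 4:24, 5:25, 6:18, 7:19, 8:19, 9:24, 10:34, 11:17.
The smallest farness is 16, for 2, so 2 has the highest closeness.

2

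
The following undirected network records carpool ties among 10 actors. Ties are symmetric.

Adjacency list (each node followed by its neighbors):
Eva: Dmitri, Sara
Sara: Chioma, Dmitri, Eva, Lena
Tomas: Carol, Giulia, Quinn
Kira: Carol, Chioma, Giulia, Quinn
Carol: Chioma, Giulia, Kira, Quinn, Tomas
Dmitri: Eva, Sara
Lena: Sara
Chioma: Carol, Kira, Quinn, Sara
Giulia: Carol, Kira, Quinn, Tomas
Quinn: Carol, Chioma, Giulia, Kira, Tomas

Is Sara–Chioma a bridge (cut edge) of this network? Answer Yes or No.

Yes

Without the Sara–Chioma edge there is no alternate route between Sara and Chioma, so the network disconnects. It is a bridge.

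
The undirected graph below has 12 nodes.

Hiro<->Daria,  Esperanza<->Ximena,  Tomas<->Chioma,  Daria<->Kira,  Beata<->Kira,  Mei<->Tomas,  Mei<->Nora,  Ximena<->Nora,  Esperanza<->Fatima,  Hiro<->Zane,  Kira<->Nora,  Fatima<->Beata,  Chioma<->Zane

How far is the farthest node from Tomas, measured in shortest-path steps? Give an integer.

Distances from Tomas: Beata:4, Chioma:1, Daria:4, Esperanza:4, Fatima:5, Hiro:3, Kira:3, Mei:1, Nora:2, Ximena:3, Zane:2.
The largest is 5 (to Fatima), so the eccentricity of Tomas is 5.

5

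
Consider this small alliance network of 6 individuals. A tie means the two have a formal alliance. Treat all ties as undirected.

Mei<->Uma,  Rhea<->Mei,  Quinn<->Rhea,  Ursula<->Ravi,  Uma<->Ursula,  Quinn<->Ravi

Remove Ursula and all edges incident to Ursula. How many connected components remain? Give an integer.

1

Ursula's neighbors (Ravi and Uma) remain reachable from one another through other ties, so the rest of the network stays in one piece.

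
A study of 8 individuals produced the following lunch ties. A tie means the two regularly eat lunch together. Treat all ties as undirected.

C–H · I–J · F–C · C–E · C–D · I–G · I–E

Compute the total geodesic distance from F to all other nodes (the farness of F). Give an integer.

Distances from F: C:1, D:2, E:2, G:4, H:2, I:3, J:4.
Sum = 1 + 2 + 2 + 4 + 2 + 3 + 4 = 18.

18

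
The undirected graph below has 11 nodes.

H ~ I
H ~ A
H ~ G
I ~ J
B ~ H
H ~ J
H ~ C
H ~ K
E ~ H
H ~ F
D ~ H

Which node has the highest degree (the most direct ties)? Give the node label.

H

Degrees — A:1, B:1, C:1, D:1, E:1, F:1, G:1, H:10, I:2, J:2, K:1.
The maximum is 10, attained only by H.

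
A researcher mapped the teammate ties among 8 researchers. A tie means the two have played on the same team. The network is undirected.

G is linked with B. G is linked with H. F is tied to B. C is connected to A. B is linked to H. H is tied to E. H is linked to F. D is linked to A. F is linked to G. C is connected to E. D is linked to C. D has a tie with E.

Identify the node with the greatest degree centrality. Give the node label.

Degrees — A:2, B:3, C:3, D:3, E:3, F:3, G:3, H:4.
The maximum is 4, attained only by H.

H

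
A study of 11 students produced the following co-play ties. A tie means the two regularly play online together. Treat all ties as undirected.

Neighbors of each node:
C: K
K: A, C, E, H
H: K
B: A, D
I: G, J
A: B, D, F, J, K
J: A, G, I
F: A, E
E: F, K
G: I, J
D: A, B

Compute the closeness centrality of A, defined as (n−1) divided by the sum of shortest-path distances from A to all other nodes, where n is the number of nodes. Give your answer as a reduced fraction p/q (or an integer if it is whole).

2/3

Distances from A: B:1, C:2, D:1, E:2, F:1, G:2, H:2, I:2, J:1, K:1. Sum = 15.
n = 11, so closeness = 10/15 = 2/3.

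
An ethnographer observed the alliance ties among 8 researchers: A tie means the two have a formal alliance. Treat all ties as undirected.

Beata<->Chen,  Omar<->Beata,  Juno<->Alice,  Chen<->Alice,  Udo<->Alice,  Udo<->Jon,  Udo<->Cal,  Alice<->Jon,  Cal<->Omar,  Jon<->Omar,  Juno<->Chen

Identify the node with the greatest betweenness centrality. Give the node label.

Unnormalized betweenness of each node: Alice:19/3, Beata:2, Cal:5/6, Chen:17/6, Jon:7/3, Juno:0, Omar:11/3, Udo:3.
Alice has the largest value, 19/3, making it the main broker — the node through which the most shortest paths run.

Alice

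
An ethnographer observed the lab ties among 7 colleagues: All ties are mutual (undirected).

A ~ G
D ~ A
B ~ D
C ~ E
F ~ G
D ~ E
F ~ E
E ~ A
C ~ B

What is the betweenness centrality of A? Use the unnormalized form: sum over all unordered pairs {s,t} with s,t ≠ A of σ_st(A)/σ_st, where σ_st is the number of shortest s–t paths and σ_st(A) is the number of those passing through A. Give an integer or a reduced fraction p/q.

3

Pairs whose geodesics pass through A — B–G: 1; D–G: 1; G–E: 1/2; G–C: 1/2.
All other pairs contribute 0.
Summing the contributions gives betweenness(A) = 3.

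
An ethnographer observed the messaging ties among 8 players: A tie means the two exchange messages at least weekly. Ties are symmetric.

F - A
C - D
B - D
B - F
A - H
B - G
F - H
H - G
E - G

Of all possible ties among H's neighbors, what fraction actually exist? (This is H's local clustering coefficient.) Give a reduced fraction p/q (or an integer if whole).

H's neighbors: A, F, and G (k = 3).
Possible neighbor pairs: C(3,2) = 3. Edges among them: A–F → e = 1.
Clustering(H) = 1/3.

1/3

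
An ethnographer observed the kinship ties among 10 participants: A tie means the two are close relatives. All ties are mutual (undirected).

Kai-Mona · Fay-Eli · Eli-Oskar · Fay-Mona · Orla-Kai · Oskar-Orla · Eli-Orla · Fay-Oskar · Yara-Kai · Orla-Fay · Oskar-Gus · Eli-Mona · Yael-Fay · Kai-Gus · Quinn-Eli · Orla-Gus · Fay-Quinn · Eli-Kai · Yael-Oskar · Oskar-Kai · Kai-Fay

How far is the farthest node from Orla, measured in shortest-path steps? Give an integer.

Distances from Orla: Eli:1, Fay:1, Gus:1, Kai:1, Mona:2, Oskar:1, Quinn:2, Yael:2, Yara:2.
The largest is 2 (to Mona, Quinn, Yara, and Yael), so the eccentricity of Orla is 2.

2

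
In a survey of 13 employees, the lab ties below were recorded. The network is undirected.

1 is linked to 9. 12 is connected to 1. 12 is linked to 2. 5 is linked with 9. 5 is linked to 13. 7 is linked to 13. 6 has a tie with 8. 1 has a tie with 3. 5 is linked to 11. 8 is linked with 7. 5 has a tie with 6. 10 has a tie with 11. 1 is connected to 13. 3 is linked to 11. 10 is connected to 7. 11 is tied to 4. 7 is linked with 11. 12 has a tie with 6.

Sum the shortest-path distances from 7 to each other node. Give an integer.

Distances from 7: 1:2, 2:4, 3:2, 4:2, 5:2, 6:2, 8:1, 9:3, 10:1, 11:1, 12:3, 13:1.
Sum = 2 + 4 + 2 + 2 + 2 + 2 + 1 + 3 + 1 + 1 + 3 + 1 = 24.

24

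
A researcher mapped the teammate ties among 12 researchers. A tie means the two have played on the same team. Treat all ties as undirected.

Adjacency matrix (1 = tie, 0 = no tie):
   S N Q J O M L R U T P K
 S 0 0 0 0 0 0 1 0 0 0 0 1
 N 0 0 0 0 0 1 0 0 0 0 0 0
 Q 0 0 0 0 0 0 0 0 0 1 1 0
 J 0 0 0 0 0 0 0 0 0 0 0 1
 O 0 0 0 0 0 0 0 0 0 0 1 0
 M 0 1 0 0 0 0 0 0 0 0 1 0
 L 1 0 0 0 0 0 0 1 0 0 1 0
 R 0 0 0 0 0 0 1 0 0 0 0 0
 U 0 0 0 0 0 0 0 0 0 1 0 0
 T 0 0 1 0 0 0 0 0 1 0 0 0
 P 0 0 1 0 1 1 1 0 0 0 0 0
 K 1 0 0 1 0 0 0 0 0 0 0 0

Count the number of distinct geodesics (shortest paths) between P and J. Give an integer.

1

The shortest distance is 4, and the only length-4 path is P–L–S–K–J. So there is exactly 1 shortest path.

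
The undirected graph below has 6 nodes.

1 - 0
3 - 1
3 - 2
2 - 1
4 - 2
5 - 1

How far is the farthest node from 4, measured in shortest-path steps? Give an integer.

Distances from 4: 0:3, 1:2, 2:1, 3:2, 5:3.
The largest is 3 (to 0 and 5), so the eccentricity of 4 is 3.

3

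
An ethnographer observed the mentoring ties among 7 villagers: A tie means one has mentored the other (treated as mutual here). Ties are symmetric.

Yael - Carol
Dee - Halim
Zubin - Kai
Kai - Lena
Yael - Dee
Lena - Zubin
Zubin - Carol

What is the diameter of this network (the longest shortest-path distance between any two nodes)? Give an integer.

5

Eccentricity of each node (its greatest distance to any other): Carol:3, Dee:4, Halim:5, Kai:5, Lena:5, Yael:3, Zubin:4.
The maximum eccentricity is 5, realized for instance by the pair Halim–Kai via Halim – Dee – Yael – Carol – Zubin – Kai. So the diameter is 5.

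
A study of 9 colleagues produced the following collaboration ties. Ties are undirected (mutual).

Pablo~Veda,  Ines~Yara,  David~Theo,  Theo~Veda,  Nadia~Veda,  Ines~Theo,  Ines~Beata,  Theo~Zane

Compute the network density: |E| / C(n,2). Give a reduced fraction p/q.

2/9

There are 8 edges and 9 nodes, so the maximum possible is C(9,2) = 36.
Density = 8/36 = 2/9.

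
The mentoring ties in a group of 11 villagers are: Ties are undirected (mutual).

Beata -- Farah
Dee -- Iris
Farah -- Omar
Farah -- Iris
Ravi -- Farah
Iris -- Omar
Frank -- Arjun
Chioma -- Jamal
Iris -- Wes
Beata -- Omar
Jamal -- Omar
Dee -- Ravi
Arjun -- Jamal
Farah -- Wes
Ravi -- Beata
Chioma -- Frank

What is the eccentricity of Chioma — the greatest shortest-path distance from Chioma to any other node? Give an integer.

4

Distances from Chioma: Arjun:2, Beata:3, Dee:4, Farah:3, Frank:1, Iris:3, Jamal:1, Omar:2, Ravi:4, Wes:4.
The largest is 4 (to Wes, Dee, and Ravi), so the eccentricity of Chioma is 4.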